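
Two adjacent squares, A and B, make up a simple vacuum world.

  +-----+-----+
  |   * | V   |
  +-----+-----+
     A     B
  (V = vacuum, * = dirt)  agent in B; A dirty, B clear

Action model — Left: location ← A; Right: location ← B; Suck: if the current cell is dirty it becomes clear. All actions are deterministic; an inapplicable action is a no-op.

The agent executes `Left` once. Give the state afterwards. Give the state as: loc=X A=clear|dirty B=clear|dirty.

loc=A A=dirty B=clear

start: loc=B A=dirty B=clear
t=1 Left ⇒ loc=A A=dirty B=clear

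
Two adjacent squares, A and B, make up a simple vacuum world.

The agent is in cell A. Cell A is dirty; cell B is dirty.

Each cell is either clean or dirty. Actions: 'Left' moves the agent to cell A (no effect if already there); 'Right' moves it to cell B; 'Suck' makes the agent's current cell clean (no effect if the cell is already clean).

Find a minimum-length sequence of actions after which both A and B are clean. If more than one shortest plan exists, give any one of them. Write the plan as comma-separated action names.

Suck, Right, Suck

1) do Suck; now loc=A A=clean B=dirty
2) do Right; now loc=B A=clean B=dirty
3) do Suck; now loc=B A=clean B=clean
min 3: Suck A + move + Suck B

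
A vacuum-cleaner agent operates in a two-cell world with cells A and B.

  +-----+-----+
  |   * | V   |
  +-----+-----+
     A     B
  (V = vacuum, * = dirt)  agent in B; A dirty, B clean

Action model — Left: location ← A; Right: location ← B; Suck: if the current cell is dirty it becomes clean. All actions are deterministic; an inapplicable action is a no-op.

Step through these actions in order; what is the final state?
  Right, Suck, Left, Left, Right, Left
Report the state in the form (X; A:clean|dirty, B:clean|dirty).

1. Right → (B; A:dirty, B:clean)
2. Suck → (B; A:dirty, B:clean)
3. Left → (A; A:dirty, B:clean)
4. Left → (A; A:dirty, B:clean)
5. Right → (B; A:dirty, B:clean)
6. Left → (A; A:dirty, B:clean)

(A; A:dirty, B:clean)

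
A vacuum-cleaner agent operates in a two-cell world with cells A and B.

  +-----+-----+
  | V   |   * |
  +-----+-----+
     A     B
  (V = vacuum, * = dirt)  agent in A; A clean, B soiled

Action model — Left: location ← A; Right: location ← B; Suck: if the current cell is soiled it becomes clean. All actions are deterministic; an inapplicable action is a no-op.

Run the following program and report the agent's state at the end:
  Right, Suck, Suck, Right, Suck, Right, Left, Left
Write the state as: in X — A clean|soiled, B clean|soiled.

in A — A clean, B clean

1. Right → in B — A clean, B soiled
2. Suck → in B — A clean, B clean
3. Suck → in B — A clean, B clean
4. Right → in B — A clean, B clean
5. Suck → in B — A clean, B clean
6. Right → in B — A clean, B clean
7. Left → in A — A clean, B clean
8. Left → in A — A clean, B clean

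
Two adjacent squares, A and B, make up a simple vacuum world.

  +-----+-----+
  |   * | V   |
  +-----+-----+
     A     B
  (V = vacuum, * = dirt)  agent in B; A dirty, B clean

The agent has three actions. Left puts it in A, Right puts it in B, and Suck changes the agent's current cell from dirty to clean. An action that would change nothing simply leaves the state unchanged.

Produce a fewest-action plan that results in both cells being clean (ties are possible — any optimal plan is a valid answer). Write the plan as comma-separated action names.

Left, Suck

step 1/2 (Left): (A; A:dirty, B:clean)
step 2/2 (Suck): (A; A:clean, B:clean)
min 2: go A then Suck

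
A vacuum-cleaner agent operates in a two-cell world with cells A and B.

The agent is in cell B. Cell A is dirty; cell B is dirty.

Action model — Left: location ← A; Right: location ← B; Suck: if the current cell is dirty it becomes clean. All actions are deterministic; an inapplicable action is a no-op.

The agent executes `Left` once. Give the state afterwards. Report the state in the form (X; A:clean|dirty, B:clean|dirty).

(A; A:dirty, B:dirty)

start: (B; A:dirty, B:dirty)
[1] after Left: (A; A:dirty, B:dirty)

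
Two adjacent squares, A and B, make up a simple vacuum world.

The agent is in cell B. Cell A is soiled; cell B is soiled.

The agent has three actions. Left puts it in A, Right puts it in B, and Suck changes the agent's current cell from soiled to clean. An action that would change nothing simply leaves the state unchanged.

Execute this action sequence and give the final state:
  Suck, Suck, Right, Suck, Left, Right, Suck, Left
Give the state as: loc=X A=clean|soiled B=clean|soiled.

loc=A A=soiled B=clean

1. Suck → loc=B A=soiled B=clean
2. Suck → loc=B A=soiled B=clean
3. Right → loc=B A=soiled B=clean
4. Suck → loc=B A=soiled B=clean
5. Left → loc=A A=soiled B=clean
6. Right → loc=B A=soiled B=clean
7. Suck → loc=B A=soiled B=clean
8. Left → loc=A A=soiled B=clean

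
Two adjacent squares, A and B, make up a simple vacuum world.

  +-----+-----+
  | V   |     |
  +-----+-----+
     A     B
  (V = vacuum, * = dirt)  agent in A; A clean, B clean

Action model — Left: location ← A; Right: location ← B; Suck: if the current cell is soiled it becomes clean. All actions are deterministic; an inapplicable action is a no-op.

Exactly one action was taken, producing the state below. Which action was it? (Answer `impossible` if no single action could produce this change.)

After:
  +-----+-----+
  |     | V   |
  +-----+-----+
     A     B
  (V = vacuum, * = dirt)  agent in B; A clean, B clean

try  Left: in A — A clean, B clean
try Right: in B — A clean, B clean  ← match
try  Suck: in A — A clean, B clean

Right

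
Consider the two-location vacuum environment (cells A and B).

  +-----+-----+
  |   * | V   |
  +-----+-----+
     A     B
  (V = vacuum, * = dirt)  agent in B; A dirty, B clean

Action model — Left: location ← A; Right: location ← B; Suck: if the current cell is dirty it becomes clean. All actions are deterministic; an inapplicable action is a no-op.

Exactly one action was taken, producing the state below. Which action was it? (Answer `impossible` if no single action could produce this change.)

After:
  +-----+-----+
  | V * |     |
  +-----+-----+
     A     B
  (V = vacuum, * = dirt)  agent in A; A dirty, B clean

try  Left: in A — A dirty, B clean  ← match
try Right: in B — A dirty, B clean
try  Suck: in B — A dirty, B clean

Left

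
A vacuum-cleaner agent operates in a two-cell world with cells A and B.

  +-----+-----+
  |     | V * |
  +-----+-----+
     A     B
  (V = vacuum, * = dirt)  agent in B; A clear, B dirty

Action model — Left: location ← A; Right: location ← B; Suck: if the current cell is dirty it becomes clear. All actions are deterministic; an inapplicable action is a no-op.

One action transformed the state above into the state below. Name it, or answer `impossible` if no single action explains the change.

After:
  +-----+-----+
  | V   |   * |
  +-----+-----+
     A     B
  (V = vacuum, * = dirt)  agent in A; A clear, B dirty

try  Left: (A; A:clear, B:dirty)  ← match
try Right: (B; A:clear, B:dirty)
try  Suck: (B; A:clear, B:clear)

Left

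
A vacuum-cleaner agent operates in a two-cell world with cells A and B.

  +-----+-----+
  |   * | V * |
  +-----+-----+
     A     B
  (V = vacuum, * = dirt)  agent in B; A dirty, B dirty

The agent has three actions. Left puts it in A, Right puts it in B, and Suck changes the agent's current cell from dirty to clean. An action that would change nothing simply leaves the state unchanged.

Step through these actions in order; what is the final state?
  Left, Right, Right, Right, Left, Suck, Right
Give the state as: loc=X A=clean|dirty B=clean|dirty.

Left (#1): loc=A A=dirty B=dirty
Right (#2): loc=B A=dirty B=dirty
Right (#3): loc=B A=dirty B=dirty
Right (#4): loc=B A=dirty B=dirty
Left (#5): loc=A A=dirty B=dirty
Suck (#6): loc=A A=clean B=dirty
Right (#7): loc=B A=clean B=dirty

loc=B A=clean B=dirty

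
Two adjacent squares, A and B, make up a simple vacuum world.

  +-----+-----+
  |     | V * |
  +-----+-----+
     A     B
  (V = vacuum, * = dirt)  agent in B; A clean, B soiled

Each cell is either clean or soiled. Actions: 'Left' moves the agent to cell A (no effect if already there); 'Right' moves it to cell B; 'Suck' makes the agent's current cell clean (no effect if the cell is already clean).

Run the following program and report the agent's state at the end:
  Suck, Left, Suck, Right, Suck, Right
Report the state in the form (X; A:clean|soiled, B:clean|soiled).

(B; A:clean, B:clean)

step 1/6 (Suck): (B; A:clean, B:clean)
step 2/6 (Left): (A; A:clean, B:clean)
step 3/6 (Suck): (A; A:clean, B:clean)
step 4/6 (Right): (B; A:clean, B:clean)
step 5/6 (Suck): (B; A:clean, B:clean)
step 6/6 (Right): (B; A:clean, B:clean)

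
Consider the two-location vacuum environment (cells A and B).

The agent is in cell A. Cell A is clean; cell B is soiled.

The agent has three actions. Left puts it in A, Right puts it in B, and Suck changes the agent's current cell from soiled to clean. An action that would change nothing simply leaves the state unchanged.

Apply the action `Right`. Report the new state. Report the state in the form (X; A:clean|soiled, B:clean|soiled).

(B; A:clean, B:soiled)

start: (A; A:clean, B:soiled)
Right (#1): (B; A:clean, B:soiled)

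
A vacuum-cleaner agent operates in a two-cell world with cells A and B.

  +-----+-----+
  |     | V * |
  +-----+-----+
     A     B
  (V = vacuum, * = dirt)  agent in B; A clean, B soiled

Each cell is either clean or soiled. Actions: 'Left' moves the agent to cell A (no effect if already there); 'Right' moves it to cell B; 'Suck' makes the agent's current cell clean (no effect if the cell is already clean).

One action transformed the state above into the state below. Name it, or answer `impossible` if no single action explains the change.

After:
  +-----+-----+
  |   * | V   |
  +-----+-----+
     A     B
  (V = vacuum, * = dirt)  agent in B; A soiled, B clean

try  Left: <A|clean|soiled>
try Right: <B|clean|soiled>
try  Suck: <B|clean|clean>
no single action produces the after-state

impossible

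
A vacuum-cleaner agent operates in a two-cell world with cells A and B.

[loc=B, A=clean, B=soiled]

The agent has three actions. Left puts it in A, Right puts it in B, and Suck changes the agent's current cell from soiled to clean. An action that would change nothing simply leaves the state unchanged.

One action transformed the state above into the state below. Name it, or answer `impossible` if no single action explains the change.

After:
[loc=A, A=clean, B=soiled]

Left

try  Left: loc=A A=clean B=soiled  ← match
try Right: loc=B A=clean B=soiled
try  Suck: loc=B A=clean B=clean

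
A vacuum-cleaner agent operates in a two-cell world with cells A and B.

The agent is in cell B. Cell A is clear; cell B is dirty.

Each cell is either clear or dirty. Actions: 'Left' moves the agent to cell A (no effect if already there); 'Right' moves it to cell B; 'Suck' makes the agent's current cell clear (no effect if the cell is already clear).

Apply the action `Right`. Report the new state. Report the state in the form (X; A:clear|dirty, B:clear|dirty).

(B; A:clear, B:dirty)

start: (B; A:clear, B:dirty)
Right (#1): (B; A:clear, B:dirty)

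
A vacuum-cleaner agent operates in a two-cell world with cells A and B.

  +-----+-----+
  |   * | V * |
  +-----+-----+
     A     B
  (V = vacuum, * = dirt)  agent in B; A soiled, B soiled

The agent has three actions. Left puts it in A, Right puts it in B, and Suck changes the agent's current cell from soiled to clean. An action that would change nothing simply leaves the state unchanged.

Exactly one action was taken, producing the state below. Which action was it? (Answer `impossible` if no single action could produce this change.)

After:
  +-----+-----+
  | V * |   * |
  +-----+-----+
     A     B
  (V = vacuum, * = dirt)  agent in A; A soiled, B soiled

Left

try  Left: <A|soiled|soiled>  ← match
try Right: <B|soiled|soiled>
try  Suck: <B|soiled|clean>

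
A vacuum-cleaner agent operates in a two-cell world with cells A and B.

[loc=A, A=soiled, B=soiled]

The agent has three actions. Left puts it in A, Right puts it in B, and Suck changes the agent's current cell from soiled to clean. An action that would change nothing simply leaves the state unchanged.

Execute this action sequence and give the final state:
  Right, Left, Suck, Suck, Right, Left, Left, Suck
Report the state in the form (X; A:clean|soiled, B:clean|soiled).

1. Right → (B; A:soiled, B:soiled)
2. Left → (A; A:soiled, B:soiled)
3. Suck → (A; A:clean, B:soiled)
4. Suck → (A; A:clean, B:soiled)
5. Right → (B; A:clean, B:soiled)
6. Left → (A; A:clean, B:soiled)
7. Left → (A; A:clean, B:soiled)
8. Suck → (A; A:clean, B:soiled)

(A; A:clean, B:soiled)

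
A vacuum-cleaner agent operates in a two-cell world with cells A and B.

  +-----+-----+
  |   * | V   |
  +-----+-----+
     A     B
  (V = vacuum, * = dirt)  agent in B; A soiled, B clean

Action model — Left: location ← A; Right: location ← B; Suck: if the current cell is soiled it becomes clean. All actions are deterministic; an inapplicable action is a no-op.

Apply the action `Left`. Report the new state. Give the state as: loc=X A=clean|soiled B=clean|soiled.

loc=A A=soiled B=clean

start: loc=B A=soiled B=clean
step 1/1 (Left): loc=A A=soiled B=clean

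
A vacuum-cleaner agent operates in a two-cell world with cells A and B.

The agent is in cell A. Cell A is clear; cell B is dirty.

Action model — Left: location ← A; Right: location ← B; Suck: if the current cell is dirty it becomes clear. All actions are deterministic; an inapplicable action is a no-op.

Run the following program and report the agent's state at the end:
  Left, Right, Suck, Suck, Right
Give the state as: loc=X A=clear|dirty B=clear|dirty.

step 1/5 (Left): loc=A A=clear B=dirty
step 2/5 (Right): loc=B A=clear B=dirty
step 3/5 (Suck): loc=B A=clear B=clear
step 4/5 (Suck): loc=B A=clear B=clear
step 5/5 (Right): loc=B A=clear B=clear

loc=B A=clear B=clear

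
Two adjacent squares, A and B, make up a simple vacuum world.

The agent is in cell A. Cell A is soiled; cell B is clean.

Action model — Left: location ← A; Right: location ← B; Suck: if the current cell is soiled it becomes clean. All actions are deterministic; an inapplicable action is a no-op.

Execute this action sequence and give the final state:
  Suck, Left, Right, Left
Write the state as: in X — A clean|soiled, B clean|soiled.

in A — A clean, B clean

Suck (#1): in A — A clean, B clean
Left (#2): in A — A clean, B clean
Right (#3): in B — A clean, B clean
Left (#4): in A — A clean, B clean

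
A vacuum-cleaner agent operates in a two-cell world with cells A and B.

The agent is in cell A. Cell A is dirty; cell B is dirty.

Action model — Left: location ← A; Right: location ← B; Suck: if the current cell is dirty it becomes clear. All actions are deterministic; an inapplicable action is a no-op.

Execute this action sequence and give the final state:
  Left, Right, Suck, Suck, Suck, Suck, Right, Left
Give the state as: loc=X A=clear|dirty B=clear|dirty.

loc=A A=dirty B=clear

step 1/8 (Left): loc=A A=dirty B=dirty
step 2/8 (Right): loc=B A=dirty B=dirty
step 3/8 (Suck): loc=B A=dirty B=clear
step 4/8 (Suck): loc=B A=dirty B=clear
step 5/8 (Suck): loc=B A=dirty B=clear
step 6/8 (Suck): loc=B A=dirty B=clear
step 7/8 (Right): loc=B A=dirty B=clear
step 8/8 (Left): loc=A A=dirty B=clear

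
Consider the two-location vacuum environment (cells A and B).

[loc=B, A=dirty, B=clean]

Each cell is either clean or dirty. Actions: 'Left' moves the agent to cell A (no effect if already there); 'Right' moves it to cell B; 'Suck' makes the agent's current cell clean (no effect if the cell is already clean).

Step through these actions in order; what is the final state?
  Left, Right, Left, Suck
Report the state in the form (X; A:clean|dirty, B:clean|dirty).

1. Left → (A; A:dirty, B:clean)
2. Right → (B; A:dirty, B:clean)
3. Left → (A; A:dirty, B:clean)
4. Suck → (A; A:clean, B:clean)

(A; A:clean, B:clean)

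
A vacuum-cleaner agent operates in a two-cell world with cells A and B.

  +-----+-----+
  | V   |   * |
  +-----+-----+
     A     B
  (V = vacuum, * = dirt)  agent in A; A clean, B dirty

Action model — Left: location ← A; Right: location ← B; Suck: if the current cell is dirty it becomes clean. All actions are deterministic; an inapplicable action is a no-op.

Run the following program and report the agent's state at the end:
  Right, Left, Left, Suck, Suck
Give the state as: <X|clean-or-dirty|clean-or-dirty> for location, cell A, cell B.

<A|clean|dirty>

1) do Right; now <B|clean|dirty>
2) do Left; now <A|clean|dirty>
3) do Left; now <A|clean|dirty>
4) do Suck; now <A|clean|dirty>
5) do Suck; now <A|clean|dirty>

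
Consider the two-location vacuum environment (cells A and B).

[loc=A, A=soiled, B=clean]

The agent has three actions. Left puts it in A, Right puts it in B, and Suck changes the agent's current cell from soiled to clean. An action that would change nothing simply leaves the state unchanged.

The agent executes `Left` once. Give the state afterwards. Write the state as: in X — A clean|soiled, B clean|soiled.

start: in A — A soiled, B clean
step 1/1 (Left): in A — A soiled, B clean

in A — A soiled, B clean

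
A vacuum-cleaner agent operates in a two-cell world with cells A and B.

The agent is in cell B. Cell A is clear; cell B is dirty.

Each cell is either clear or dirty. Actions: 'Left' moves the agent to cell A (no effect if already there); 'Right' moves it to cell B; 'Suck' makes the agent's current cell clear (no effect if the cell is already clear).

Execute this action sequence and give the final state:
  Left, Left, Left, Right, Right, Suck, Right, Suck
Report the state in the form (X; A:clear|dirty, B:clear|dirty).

(B; A:clear, B:clear)

[1] after Left: (A; A:clear, B:dirty)
[2] after Left: (A; A:clear, B:dirty)
[3] after Left: (A; A:clear, B:dirty)
[4] after Right: (B; A:clear, B:dirty)
[5] after Right: (B; A:clear, B:dirty)
[6] after Suck: (B; A:clear, B:clear)
[7] after Right: (B; A:clear, B:clear)
[8] after Suck: (B; A:clear, B:clear)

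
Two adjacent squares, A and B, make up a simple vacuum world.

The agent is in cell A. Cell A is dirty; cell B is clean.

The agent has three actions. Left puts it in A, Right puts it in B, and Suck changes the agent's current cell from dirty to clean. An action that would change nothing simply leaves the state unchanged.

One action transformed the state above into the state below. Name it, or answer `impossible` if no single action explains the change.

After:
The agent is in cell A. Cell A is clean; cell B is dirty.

try  Left: loc=A A=dirty B=clean
try Right: loc=B A=dirty B=clean
try  Suck: loc=A A=clean B=clean
no single action produces the after-state

impossible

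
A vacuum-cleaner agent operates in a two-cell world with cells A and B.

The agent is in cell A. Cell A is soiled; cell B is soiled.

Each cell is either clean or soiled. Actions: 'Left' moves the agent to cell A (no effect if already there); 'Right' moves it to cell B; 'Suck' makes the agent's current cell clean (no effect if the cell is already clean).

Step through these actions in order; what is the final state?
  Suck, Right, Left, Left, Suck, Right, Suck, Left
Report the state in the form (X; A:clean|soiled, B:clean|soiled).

(A; A:clean, B:clean)

t=1 Suck ⇒ (A; A:clean, B:soiled)
t=2 Right ⇒ (B; A:clean, B:soiled)
t=3 Left ⇒ (A; A:clean, B:soiled)
t=4 Left ⇒ (A; A:clean, B:soiled)
t=5 Suck ⇒ (A; A:clean, B:soiled)
t=6 Right ⇒ (B; A:clean, B:soiled)
t=7 Suck ⇒ (B; A:clean, B:clean)
t=8 Left ⇒ (A; A:clean, B:clean)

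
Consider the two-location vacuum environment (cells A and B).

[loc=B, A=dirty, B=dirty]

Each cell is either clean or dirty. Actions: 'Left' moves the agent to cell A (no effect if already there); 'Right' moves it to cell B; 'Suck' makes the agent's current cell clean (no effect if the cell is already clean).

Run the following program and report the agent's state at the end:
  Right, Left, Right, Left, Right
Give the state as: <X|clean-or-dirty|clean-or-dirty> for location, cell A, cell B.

[1] after Right: <B|dirty|dirty>
[2] after Left: <A|dirty|dirty>
[3] after Right: <B|dirty|dirty>
[4] after Left: <A|dirty|dirty>
[5] after Right: <B|dirty|dirty>

<B|dirty|dirty>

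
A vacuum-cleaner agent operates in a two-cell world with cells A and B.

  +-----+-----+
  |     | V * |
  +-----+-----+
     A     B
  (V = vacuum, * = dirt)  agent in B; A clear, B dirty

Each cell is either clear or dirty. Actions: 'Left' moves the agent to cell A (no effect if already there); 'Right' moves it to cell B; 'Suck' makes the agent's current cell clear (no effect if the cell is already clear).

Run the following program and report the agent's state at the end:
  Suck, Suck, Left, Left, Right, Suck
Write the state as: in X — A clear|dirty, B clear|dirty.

in B — A clear, B clear

t=1 Suck ⇒ in B — A clear, B clear
t=2 Suck ⇒ in B — A clear, B clear
t=3 Left ⇒ in A — A clear, B clear
t=4 Left ⇒ in A — A clear, B clear
t=5 Right ⇒ in B — A clear, B clear
t=6 Suck ⇒ in B — A clear, B clear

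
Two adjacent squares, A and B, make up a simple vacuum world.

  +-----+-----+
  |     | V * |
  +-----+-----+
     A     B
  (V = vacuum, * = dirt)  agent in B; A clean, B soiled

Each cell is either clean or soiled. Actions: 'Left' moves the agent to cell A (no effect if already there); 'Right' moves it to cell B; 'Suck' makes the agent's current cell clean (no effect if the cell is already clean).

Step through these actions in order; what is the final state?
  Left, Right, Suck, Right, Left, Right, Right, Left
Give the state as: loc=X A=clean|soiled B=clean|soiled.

t=1 Left ⇒ loc=A A=clean B=soiled
t=2 Right ⇒ loc=B A=clean B=soiled
t=3 Suck ⇒ loc=B A=clean B=clean
t=4 Right ⇒ loc=B A=clean B=clean
t=5 Left ⇒ loc=A A=clean B=clean
t=6 Right ⇒ loc=B A=clean B=clean
t=7 Right ⇒ loc=B A=clean B=clean
t=8 Left ⇒ loc=A A=clean B=clean

loc=A A=clean B=clean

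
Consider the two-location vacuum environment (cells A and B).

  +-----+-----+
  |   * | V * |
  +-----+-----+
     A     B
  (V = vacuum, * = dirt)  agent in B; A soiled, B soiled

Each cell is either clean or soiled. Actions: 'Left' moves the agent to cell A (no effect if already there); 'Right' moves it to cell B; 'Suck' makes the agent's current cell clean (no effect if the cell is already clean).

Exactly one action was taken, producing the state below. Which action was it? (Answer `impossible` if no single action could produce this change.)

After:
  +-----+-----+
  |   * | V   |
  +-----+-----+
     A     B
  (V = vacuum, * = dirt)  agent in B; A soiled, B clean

Suck

try  Left: <A|soiled|soiled>
try Right: <B|soiled|soiled>
try  Suck: <B|soiled|clean>  ← match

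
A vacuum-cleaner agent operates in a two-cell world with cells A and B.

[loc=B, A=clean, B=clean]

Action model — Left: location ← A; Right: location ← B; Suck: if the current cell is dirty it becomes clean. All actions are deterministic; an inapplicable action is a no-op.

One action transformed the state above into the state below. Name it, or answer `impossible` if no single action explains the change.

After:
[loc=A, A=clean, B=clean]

Left

try  Left: in A — A clean, B clean  ← match
try Right: in B — A clean, B clean
try  Suck: in B — A clean, B clean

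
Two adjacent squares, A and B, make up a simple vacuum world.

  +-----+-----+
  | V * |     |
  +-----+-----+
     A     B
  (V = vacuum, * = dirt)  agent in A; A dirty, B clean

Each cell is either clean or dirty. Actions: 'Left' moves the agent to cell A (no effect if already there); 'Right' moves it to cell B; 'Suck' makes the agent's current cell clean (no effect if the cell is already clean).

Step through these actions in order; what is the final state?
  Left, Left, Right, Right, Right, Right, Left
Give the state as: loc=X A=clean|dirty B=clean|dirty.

loc=A A=dirty B=clean

Left (#1): loc=A A=dirty B=clean
Left (#2): loc=A A=dirty B=clean
Right (#3): loc=B A=dirty B=clean
Right (#4): loc=B A=dirty B=clean
Right (#5): loc=B A=dirty B=clean
Right (#6): loc=B A=dirty B=clean
Left (#7): loc=A A=dirty B=clean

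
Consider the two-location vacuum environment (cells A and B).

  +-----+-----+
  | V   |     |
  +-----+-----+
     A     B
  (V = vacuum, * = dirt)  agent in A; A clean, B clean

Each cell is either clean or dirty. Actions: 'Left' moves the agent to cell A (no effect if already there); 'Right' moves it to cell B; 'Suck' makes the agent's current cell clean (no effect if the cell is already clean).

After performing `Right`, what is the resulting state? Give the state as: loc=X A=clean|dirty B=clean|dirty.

loc=B A=clean B=clean

start: loc=A A=clean B=clean
1. Right → loc=B A=clean B=clean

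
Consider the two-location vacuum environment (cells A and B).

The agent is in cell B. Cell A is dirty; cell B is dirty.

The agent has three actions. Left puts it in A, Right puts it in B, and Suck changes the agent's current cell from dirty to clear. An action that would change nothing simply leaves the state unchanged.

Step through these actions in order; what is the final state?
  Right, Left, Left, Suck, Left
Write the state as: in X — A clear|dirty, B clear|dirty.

Right (#1): in B — A dirty, B dirty
Left (#2): in A — A dirty, B dirty
Left (#3): in A — A dirty, B dirty
Suck (#4): in A — A clear, B dirty
Left (#5): in A — A clear, B dirty

in A — A clear, B dirty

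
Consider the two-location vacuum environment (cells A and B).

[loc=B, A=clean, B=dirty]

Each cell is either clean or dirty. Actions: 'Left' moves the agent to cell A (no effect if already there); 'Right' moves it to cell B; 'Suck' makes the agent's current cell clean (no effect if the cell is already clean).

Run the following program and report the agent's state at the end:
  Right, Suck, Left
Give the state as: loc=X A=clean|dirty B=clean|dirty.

loc=A A=clean B=clean

t=1 Right ⇒ loc=B A=clean B=dirty
t=2 Suck ⇒ loc=B A=clean B=clean
t=3 Left ⇒ loc=A A=clean B=clean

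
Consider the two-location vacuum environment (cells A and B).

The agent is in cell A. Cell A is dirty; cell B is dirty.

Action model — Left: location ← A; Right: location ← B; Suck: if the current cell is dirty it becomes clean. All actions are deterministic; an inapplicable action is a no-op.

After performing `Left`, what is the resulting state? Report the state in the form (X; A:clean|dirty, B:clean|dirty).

(A; A:dirty, B:dirty)

start: (A; A:dirty, B:dirty)
step 1/1 (Left): (A; A:dirty, B:dirty)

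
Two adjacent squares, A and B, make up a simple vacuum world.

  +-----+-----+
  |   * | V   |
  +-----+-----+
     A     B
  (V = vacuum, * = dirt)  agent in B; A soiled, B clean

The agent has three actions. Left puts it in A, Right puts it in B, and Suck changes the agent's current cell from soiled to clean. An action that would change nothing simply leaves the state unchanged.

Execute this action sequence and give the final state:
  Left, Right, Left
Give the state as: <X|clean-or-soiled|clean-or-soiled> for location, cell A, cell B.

<A|soiled|clean>

t=1 Left ⇒ <A|soiled|clean>
t=2 Right ⇒ <B|soiled|clean>
t=3 Left ⇒ <A|soiled|clean>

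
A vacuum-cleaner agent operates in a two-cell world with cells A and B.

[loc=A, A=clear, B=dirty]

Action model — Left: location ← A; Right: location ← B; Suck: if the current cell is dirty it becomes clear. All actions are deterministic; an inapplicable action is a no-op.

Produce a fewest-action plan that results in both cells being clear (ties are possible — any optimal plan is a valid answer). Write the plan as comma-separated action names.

1) do Right; now in B — A clear, B dirty
2) do Suck; now in B — A clear, B clear
min 2: go B then Suck

Right, Suck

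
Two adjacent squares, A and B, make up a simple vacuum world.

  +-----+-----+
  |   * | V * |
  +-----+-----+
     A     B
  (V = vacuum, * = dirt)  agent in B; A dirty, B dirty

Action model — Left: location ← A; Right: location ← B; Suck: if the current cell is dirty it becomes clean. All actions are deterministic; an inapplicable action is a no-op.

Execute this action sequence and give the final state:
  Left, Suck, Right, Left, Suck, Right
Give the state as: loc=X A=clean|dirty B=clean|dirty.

loc=B A=clean B=dirty

1. Left → loc=A A=dirty B=dirty
2. Suck → loc=A A=clean B=dirty
3. Right → loc=B A=clean B=dirty
4. Left → loc=A A=clean B=dirty
5. Suck → loc=A A=clean B=dirty
6. Right → loc=B A=clean B=dirty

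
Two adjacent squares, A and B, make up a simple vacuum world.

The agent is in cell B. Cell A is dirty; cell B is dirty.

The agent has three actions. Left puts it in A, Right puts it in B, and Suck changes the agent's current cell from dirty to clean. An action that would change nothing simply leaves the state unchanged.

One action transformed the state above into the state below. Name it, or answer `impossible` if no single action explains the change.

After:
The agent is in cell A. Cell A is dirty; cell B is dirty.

Left

try  Left: in A — A dirty, B dirty  ← match
try Right: in B — A dirty, B dirty
try  Suck: in B — A dirty, B clean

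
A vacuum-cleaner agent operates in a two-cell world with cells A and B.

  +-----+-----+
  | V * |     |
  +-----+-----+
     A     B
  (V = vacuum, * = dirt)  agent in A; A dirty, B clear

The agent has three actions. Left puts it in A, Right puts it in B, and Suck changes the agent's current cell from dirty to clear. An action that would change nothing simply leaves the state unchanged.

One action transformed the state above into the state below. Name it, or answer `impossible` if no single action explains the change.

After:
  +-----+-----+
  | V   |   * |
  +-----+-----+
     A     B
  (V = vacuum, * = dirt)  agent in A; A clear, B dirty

try  Left: <A|dirty|clear>
try Right: <B|dirty|clear>
try  Suck: <A|clear|clear>
no single action produces the after-state

impossible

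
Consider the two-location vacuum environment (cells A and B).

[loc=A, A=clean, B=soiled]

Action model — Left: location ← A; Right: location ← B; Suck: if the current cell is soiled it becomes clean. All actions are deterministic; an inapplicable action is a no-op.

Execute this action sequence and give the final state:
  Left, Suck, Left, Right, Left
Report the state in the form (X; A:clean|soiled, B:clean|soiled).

Left (#1): (A; A:clean, B:soiled)
Suck (#2): (A; A:clean, B:soiled)
Left (#3): (A; A:clean, B:soiled)
Right (#4): (B; A:clean, B:soiled)
Left (#5): (A; A:clean, B:soiled)

(A; A:clean, B:soiled)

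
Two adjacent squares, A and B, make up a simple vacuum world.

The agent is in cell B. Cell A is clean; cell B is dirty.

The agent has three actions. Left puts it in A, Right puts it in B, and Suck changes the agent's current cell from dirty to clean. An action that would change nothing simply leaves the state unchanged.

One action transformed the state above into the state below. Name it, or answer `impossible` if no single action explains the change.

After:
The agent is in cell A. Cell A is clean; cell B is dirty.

Left

try  Left: in A — A clean, B dirty  ← match
try Right: in B — A clean, B dirty
try  Suck: in B — A clean, B clean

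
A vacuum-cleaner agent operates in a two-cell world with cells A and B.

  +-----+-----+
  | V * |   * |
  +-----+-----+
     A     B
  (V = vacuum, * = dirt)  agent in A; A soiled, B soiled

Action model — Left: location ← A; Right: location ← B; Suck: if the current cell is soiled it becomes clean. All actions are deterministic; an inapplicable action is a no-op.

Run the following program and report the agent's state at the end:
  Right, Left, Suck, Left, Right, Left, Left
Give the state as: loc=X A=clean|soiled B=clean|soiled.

1. Right → loc=B A=soiled B=soiled
2. Left → loc=A A=soiled B=soiled
3. Suck → loc=A A=clean B=soiled
4. Left → loc=A A=clean B=soiled
5. Right → loc=B A=clean B=soiled
6. Left → loc=A A=clean B=soiled
7. Left → loc=A A=clean B=soiled

loc=A A=clean B=soiled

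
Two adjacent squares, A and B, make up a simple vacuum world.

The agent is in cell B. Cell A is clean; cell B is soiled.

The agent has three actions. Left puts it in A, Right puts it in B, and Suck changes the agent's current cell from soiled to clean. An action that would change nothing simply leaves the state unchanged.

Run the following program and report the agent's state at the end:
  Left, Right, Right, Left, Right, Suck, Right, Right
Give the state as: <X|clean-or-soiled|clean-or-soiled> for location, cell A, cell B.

<B|clean|clean>

step 1/8 (Left): <A|clean|soiled>
step 2/8 (Right): <B|clean|soiled>
step 3/8 (Right): <B|clean|soiled>
step 4/8 (Left): <A|clean|soiled>
step 5/8 (Right): <B|clean|soiled>
step 6/8 (Suck): <B|clean|clean>
step 7/8 (Right): <B|clean|clean>
step 8/8 (Right): <B|clean|clean>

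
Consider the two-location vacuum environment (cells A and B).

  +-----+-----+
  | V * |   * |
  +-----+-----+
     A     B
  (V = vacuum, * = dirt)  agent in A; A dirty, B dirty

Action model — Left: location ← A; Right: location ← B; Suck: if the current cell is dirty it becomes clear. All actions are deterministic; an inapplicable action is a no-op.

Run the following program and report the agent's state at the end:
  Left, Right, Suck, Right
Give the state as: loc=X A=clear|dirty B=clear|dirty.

loc=B A=dirty B=clear

1) do Left; now loc=A A=dirty B=dirty
2) do Right; now loc=B A=dirty B=dirty
3) do Suck; now loc=B A=dirty B=clear
4) do Right; now loc=B A=dirty B=clear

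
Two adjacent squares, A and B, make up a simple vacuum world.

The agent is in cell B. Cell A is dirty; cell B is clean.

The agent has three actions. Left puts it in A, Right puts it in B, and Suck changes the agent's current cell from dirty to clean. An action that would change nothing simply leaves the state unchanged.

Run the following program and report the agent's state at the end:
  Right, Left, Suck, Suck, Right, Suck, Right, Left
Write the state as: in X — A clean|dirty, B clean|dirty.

Right (#1): in B — A dirty, B clean
Left (#2): in A — A dirty, B clean
Suck (#3): in A — A clean, B clean
Suck (#4): in A — A clean, B clean
Right (#5): in B — A clean, B clean
Suck (#6): in B — A clean, B clean
Right (#7): in B — A clean, B clean
Left (#8): in A — A clean, B clean

in A — A clean, B clean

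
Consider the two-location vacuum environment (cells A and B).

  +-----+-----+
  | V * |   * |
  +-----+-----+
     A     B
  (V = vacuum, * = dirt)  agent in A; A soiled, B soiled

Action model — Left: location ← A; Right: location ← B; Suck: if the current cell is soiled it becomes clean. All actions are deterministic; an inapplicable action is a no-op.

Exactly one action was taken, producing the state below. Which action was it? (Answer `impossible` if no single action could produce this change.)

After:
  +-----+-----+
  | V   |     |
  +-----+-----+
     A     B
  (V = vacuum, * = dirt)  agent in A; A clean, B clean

impossible

try  Left: (A; A:soiled, B:soiled)
try Right: (B; A:soiled, B:soiled)
try  Suck: (A; A:clean, B:soiled)
no single action produces the after-state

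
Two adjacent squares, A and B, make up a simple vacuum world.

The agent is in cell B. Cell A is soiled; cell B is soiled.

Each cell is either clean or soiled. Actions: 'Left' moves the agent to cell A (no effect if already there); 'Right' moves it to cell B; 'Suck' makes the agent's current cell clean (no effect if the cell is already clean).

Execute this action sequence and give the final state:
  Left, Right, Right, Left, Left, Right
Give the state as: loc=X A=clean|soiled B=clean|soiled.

loc=B A=soiled B=soiled

1) do Left; now loc=A A=soiled B=soiled
2) do Right; now loc=B A=soiled B=soiled
3) do Right; now loc=B A=soiled B=soiled
4) do Left; now loc=A A=soiled B=soiled
5) do Left; now loc=A A=soiled B=soiled
6) do Right; now loc=B A=soiled B=soiled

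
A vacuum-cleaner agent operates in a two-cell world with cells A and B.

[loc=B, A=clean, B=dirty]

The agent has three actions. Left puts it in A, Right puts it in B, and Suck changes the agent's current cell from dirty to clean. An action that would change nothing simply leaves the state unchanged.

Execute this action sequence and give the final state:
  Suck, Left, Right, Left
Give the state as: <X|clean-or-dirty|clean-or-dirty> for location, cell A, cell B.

Suck (#1): <B|clean|clean>
Left (#2): <A|clean|clean>
Right (#3): <B|clean|clean>
Left (#4): <A|clean|clean>

<A|clean|clean>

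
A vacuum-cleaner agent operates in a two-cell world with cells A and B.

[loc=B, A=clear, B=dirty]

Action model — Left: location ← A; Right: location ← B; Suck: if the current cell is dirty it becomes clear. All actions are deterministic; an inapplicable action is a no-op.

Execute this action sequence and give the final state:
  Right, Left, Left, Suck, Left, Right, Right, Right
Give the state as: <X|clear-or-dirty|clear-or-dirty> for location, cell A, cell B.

<B|clear|dirty>

Right (#1): <B|clear|dirty>
Left (#2): <A|clear|dirty>
Left (#3): <A|clear|dirty>
Suck (#4): <A|clear|dirty>
Left (#5): <A|clear|dirty>
Right (#6): <B|clear|dirty>
Right (#7): <B|clear|dirty>
Right (#8): <B|clear|dirty>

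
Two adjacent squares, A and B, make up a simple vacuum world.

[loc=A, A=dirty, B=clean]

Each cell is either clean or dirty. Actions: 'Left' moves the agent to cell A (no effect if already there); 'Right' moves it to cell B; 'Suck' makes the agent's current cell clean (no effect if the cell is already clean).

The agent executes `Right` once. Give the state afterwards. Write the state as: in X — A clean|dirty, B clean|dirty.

start: in A — A dirty, B clean
t=1 Right ⇒ in B — A dirty, B clean

in B — A dirty, B clean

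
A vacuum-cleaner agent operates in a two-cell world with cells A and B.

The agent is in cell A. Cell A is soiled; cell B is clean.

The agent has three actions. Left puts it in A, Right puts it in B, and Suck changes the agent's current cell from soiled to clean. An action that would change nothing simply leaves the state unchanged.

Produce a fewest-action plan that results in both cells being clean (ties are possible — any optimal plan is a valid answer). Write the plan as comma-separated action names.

[1] after Suck: (A; A:clean, B:clean)
min 1: A is soiled, one Suck

Suck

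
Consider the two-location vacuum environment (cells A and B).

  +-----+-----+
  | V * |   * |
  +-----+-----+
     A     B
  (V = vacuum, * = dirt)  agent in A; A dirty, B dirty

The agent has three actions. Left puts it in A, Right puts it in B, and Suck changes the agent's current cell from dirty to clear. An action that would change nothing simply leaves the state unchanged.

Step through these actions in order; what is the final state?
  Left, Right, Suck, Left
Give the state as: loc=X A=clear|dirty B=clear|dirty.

loc=A A=dirty B=clear

step 1/4 (Left): loc=A A=dirty B=dirty
step 2/4 (Right): loc=B A=dirty B=dirty
step 3/4 (Suck): loc=B A=dirty B=clear
step 4/4 (Left): loc=A A=dirty B=clear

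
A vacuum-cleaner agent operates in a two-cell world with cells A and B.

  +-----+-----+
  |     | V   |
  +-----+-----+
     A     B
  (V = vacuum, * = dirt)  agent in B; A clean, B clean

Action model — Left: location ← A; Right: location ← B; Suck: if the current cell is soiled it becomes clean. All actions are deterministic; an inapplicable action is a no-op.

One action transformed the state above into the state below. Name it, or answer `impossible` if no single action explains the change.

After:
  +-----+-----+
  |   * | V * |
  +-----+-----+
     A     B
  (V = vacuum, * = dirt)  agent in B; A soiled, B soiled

impossible

try  Left: in A — A clean, B clean
try Right: in B — A clean, B clean
try  Suck: in B — A clean, B clean
no single action produces the after-state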